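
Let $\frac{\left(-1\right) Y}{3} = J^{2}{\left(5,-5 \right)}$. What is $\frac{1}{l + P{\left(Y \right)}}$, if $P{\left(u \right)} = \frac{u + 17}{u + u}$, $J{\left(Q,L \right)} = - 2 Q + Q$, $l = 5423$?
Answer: $\frac{75}{406754} \approx 0.00018439$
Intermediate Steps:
$J{\left(Q,L \right)} = - Q$
$Y = -75$ ($Y = - 3 \left(\left(-1\right) 5\right)^{2} = - 3 \left(-5\right)^{2} = \left(-3\right) 25 = -75$)
$P{\left(u \right)} = \frac{17 + u}{2 u}$
$\frac{1}{l + P{\left(Y \right)}} = \frac{1}{5423 + \frac{17 - 75}{2 \left(-75\right)}} = \frac{1}{5423 + \frac{1}{2} \left(- \frac{1}{75}\right) \left(-58\right)} = \frac{1}{5423 + \frac{29}{75}} = \frac{1}{\frac{406754}{75}} = \frac{75}{406754}$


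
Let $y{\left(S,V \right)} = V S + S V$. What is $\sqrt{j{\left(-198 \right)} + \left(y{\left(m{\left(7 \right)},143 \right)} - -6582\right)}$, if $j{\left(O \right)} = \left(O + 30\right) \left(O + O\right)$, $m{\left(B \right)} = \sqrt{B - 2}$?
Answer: $\sqrt{73110 + 286 \sqrt{5}} \approx 271.57$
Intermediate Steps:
$m{\left(B \right)} = \sqrt{-2 + B}$
$y{\left(S,V \right)} = 2 S V$ ($y{\left(S,V \right)} = S V + S V = 2 S V$)
$j{\left(O \right)} = 2 O \left(30 + O\right)$ ($j{\left(O \right)} = \left(30 + O\right) 2 O = 2 O \left(30 + O\right)$)
$\sqrt{j{\left(-198 \right)} + \left(y{\left(m{\left(7 \right)},143 \right)} - -6582\right)} = \sqrt{2 \left(-198\right) \left(30 - 198\right) + \left(2 \sqrt{-2 + 7} \cdot 143 - -6582\right)} = \sqrt{2 \left(-198\right) \left(-168\right) + \left(2 \sqrt{5} \cdot 143 + 6582\right)} = \sqrt{66528 + \left(286 \sqrt{5} + 6582\right)} = \sqrt{66528 + \left(6582 + 286 \sqrt{5}\right)} = \sqrt{73110 + 286 \sqrt{5}}$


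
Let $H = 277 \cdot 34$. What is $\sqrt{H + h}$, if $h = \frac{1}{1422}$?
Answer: $\frac{\sqrt{2115998726}}{474} \approx 97.046$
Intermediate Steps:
$H = 9418$
$h = \frac{1}{1422} \approx 0.00070324$
$\sqrt{H + h} = \sqrt{9418 + \frac{1}{1422}} = \sqrt{\frac{13392397}{1422}} = \frac{\sqrt{2115998726}}{474}$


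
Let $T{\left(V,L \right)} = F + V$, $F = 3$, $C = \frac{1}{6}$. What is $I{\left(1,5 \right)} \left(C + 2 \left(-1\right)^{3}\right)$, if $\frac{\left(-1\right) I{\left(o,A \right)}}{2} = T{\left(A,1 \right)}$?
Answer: $\frac{88}{3} \approx 29.333$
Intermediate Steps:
$C = \frac{1}{6} \approx 0.16667$
$T{\left(V,L \right)} = 3 + V$
$I{\left(o,A \right)} = -6 - 2 A$ ($I{\left(o,A \right)} = - 2 \left(3 + A\right) = -6 - 2 A$)
$I{\left(1,5 \right)} \left(C + 2 \left(-1\right)^{3}\right) = \left(-6 - 10\right) \left(\frac{1}{6} + 2 \left(-1\right)^{3}\right) = \left(-6 - 10\right) \left(\frac{1}{6} + 2 \left(-1\right)\right) = - 16 \left(\frac{1}{6} - 2\right) = \left(-16\right) \left(- \frac{11}{6}\right) = \frac{88}{3}$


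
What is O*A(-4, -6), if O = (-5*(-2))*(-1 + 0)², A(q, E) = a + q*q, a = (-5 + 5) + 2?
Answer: 180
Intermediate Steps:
a = 2 (a = 0 + 2 = 2)
A(q, E) = 2 + q² (A(q, E) = 2 + q*q = 2 + q²)
O = 10 (O = 10*(-1)² = 10*1 = 10)
O*A(-4, -6) = 10*(2 + (-4)²) = 10*(2 + 16) = 10*18 = 180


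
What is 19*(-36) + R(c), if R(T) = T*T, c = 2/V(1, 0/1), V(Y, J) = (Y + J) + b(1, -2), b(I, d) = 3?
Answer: -2735/4 ≈ -683.75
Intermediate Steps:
V(Y, J) = 3 + J + Y (V(Y, J) = (Y + J) + 3 = (J + Y) + 3 = 3 + J + Y)
c = 1/2 (c = 2/(3 + 0/1 + 1) = 2/(3 + 0*1 + 1) = 2/(3 + 0 + 1) = 2/4 = 2*(1/4) = 1/2 ≈ 0.50000)
R(T) = T**2
19*(-36) + R(c) = 19*(-36) + (1/2)**2 = -684 + 1/4 = -2735/4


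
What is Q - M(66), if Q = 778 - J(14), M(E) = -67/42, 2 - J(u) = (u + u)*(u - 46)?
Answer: -4973/42 ≈ -118.40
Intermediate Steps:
J(u) = 2 - 2*u*(-46 + u) (J(u) = 2 - (u + u)*(u - 46) = 2 - 2*u*(-46 + u))
M(E) = -67/42 (M(E) = -67*1/42 = -67/42)
Q = -120 (Q = 778 - (2 - 2*14**2 + 92*14) = 778 - (2 - 2*196 + 1288) = 778 - (2 - 392 + 1288) = 778 - 1*898 = 778 - 898 = -120)
Q - M(66) = -120 - 1*(-67/42) = -120 + 67/42 = -4973/42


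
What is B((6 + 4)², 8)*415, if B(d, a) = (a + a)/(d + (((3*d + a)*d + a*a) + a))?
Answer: 1660/7743 ≈ 0.21439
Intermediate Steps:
B(d, a) = 2*a/(a + d + a² + d*(a + 3*d)) (B(d, a) = (2*a)/(d + (((a + 3*d)*d + a²) + a)) = (2*a)/(d + ((d*(a + 3*d) + a²) + a)) = (2*a)/(d + ((a² + d*(a + 3*d)) + a)) = (2*a)/(d + (a + a² + d*(a + 3*d))) = (2*a)/(a + d + a² + d*(a + 3*d)) = 2*a/(a + d + a² + d*(a + 3*d)))
B((6 + 4)², 8)*415 = (2*8/(8 + (6 + 4)² + 8² + 3*((6 + 4)²)² + 8*(6 + 4)²))*415 = (2*8/(8 + 10² + 64 + 3*(10²)² + 8*10²))*415 = (2*8/(8 + 100 + 64 + 3*100² + 8*100))*415 = (2*8/(8 + 100 + 64 + 3*10000 + 800))*415 = (2*8/(8 + 100 + 64 + 30000 + 800))*415 = (2*8/30972)*415 = (2*8*(1/30972))*415 = (4/7743)*415 = 1660/7743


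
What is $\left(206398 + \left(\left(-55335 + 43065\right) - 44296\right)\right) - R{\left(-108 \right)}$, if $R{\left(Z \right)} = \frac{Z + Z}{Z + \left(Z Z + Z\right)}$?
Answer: $\frac{7941097}{53} \approx 1.4983 \cdot 10^{5}$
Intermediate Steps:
$R{\left(Z \right)} = \frac{2 Z}{Z^{2} + 2 Z}$ ($R{\left(Z \right)} = \frac{2 Z}{Z + \left(Z^{2} + Z\right)} = \frac{2 Z}{Z + \left(Z + Z^{2}\right)} = \frac{2 Z}{Z^{2} + 2 Z}$)
$\left(206398 + \left(\left(-55335 + 43065\right) - 44296\right)\right) - R{\left(-108 \right)} = \left(206398 + \left(\left(-55335 + 43065\right) - 44296\right)\right) - \frac{2}{2 - 108} = \left(206398 - 56566\right) - \frac{2}{-106} = \left(206398 - 56566\right) - 2 \left(- \frac{1}{106}\right) = 149832 - - \frac{1}{53} = 149832 + \frac{1}{53} = \frac{7941097}{53}$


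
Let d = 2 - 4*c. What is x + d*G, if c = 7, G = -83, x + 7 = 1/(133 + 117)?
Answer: 537751/250 ≈ 2151.0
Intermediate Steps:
x = -1749/250 (x = -7 + 1/(133 + 117) = -7 + 1/250 = -1749/250 ≈ -6.9960)
d = -26 (d = 2 - 4*7 = 2 - 28 = -26)
x + d*G = -1749/250 - 26*(-83) = -1749/250 + 2158 = 537751/250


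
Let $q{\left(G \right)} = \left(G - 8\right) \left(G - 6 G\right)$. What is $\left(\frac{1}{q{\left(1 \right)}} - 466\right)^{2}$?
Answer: $\frac{265983481}{1225} \approx 2.1713 \cdot 10^{5}$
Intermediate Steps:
$q{\left(G \right)} = - 5 G \left(-8 + G\right)$ ($q{\left(G \right)} = \left(-8 + G\right) \left(- 5 G\right) = - 5 G \left(-8 + G\right)$)
$\left(\frac{1}{q{\left(1 \right)}} - 466\right)^{2} = \left(\frac{1}{5 \cdot 1 \left(8 - 1\right)} - 466\right)^{2} = \left(\frac{1}{5 \cdot 1 \cdot 7} - 466\right)^{2} = \left(\frac{1}{35} - 466\right)^{2} = \left(- \frac{16309}{35}\right)^{2} = \frac{265983481}{1225}$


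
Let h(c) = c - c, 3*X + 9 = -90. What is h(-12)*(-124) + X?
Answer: -33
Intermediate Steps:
X = -33 (X = -3 + (⅓)*(-90) = -3 - 30 = -33)
h(c) = 0
h(-12)*(-124) + X = 0*(-124) - 33 = 0 - 33 = -33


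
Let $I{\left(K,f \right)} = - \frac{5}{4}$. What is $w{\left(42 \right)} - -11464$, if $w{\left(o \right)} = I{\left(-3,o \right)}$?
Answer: $\frac{45851}{4} \approx 11463.0$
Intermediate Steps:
$I{\left(K,f \right)} = - \frac{5}{4}$ ($I{\left(K,f \right)} = \left(-5\right) \frac{1}{4} = - \frac{5}{4}$)
$w{\left(o \right)} = - \frac{5}{4}$
$w{\left(42 \right)} - -11464 = - \frac{5}{4} - -11464 = - \frac{5}{4} + 11464 = \frac{45851}{4}$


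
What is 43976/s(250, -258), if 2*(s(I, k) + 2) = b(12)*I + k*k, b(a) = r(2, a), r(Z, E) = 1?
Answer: 43976/33405 ≈ 1.3165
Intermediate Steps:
b(a) = 1
s(I, k) = -2 + I/2 + k**2/2 (s(I, k) = -2 + (1*I + k*k)/2 = -2 + (I + k**2)/2 = -2 + (I/2 + k**2/2) = -2 + I/2 + k**2/2)
43976/s(250, -258) = 43976/(-2 + (1/2)*250 + (1/2)*(-258)**2) = 43976/(-2 + 125 + (1/2)*66564) = 43976/(-2 + 125 + 33282) = 43976/33405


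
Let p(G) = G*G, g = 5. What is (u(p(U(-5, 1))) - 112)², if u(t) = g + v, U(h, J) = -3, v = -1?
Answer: 11664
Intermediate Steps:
p(G) = G²
u(t) = 4 (u(t) = 5 - 1 = 4)
(u(p(U(-5, 1))) - 112)² = (4 - 112)² = (-108)² = 11664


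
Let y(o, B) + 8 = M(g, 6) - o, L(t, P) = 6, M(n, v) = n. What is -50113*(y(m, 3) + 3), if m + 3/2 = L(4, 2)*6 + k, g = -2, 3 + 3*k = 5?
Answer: 12678589/6 ≈ 2.1131e+6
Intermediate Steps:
k = ⅔ (k = -1 + (⅓)*5 = -1 + 5/3 = ⅔ ≈ 0.66667)
m = 211/6 (m = -3/2 + (6*6 + ⅔) = -3/2 + (36 + ⅔) = -3/2 + 110/3 = 211/6 ≈ 35.167)
y(o, B) = -10 - o (y(o, B) = -8 + (-2 - o) = -10 - o)
-50113*(y(m, 3) + 3) = -50113*((-10 - 1*211/6) + 3) = -50113*((-10 - 211/6) + 3) = -50113*(-271/6 + 3) = -50113*(-253)/6 = -50113*(-253/6) = 12678589/6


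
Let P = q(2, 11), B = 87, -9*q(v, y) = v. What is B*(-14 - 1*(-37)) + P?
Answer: 18007/9 ≈ 2000.8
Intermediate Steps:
q(v, y) = -v/9
P = -2/9 (P = -⅑*2 = -2/9 ≈ -0.22222)
B*(-14 - 1*(-37)) + P = 87*(-14 - 1*(-37)) - 2/9 = 87*(-14 + 37) - 2/9 = 87*23 - 2/9 = 2001 - 2/9 = 18007/9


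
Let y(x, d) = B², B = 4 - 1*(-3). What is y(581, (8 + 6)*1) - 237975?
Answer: -237926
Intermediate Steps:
B = 7 (B = 4 + 3 = 7)
y(x, d) = 49 (y(x, d) = 7² = 49)
y(581, (8 + 6)*1) - 237975 = 49 - 237975 = -237926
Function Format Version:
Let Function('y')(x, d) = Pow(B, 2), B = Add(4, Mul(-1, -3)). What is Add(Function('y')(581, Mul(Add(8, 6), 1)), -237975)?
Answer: -237926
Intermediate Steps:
B = 7 (B = Add(4, 3) = 7)
Function('y')(x, d) = 49 (Function('y')(x, d) = Pow(7, 2) = 49)
Add(Function('y')(581, Mul(Add(8, 6), 1)), -237975) = Add(49, -237975) = -237926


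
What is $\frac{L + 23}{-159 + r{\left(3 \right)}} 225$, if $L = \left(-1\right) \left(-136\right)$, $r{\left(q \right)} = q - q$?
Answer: $-225$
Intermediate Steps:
$r{\left(q \right)} = 0$
$L = 136$
$\frac{L + 23}{-159 + r{\left(3 \right)}} 225 = \frac{136 + 23}{-159 + 0} \cdot 225 = \frac{159}{-159} \cdot 225 = 159 \left(- \frac{1}{159}\right) 225 = \left(-1\right) 225 = -225$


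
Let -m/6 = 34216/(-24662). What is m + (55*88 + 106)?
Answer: 61091774/12331 ≈ 4954.3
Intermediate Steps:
m = 102648/12331 (m = -205296/(-24662) = -205296*(-1)/24662 = -6*(-17108/12331) = 102648/12331 ≈ 8.3244)
m + (55*88 + 106) = 102648/12331 + (55*88 + 106) = 102648/12331 + (4840 + 106) = 102648/12331 + 4946 = 61091774/12331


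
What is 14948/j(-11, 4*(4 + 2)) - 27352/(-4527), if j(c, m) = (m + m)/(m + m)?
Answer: 67696948/4527 ≈ 14954.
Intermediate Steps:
j(c, m) = 1 (j(c, m) = (2*m)/((2*m)) = (2*m)*(1/(2*m)) = 1)
14948/j(-11, 4*(4 + 2)) - 27352/(-4527) = 14948/1 - 27352/(-4527) = 14948*1 - 27352*(-1/4527) = 14948 + 27352/4527 = 67696948/4527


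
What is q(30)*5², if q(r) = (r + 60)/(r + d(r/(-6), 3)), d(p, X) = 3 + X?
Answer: 125/2 ≈ 62.500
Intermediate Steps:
q(r) = (60 + r)/(6 + r) (q(r) = (r + 60)/(r + (3 + 3)) = (60 + r)/(r + 6) = (60 + r)/(6 + r))
q(30)*5² = ((60 + 30)/(6 + 30))*5² = (90/36)*25 = ((1/36)*90)*25 = (5/2)*25 = 125/2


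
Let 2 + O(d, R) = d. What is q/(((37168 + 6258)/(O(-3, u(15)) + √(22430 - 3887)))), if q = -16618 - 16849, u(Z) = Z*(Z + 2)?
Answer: 167335/43426 - 33467*√18543/43426 ≈ -101.09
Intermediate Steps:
u(Z) = Z*(2 + Z)
O(d, R) = -2 + d
q = -33467
q/(((37168 + 6258)/(O(-3, u(15)) + √(22430 - 3887)))) = -33467*((-2 - 3) + √(22430 - 3887))/(37168 + 6258) = -(-167335/43426 + 33467*√18543/43426) = -33467*(-5/43426 + √18543/43426) = 167335/43426 - 33467*√18543/43426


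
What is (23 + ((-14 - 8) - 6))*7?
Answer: -35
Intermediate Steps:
(23 + ((-14 - 8) - 6))*7 = (23 + (-22 - 6))*7 = (23 - 28)*7 = -5*7 = -35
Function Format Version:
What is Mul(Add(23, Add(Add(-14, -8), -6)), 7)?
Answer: -35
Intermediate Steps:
Mul(Add(23, Add(Add(-14, -8), -6)), 7) = Mul(Add(23, Add(-22, -6)), 7) = Mul(Add(23, -28), 7) = Mul(-5, 7) = -35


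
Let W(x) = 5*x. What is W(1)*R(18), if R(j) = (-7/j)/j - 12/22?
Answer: -10105/3564 ≈ -2.8353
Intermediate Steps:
R(j) = -6/11 - 7/j**2 (R(j) = -7/j**2 - 12*1/22 = -7/j**2 - 6/11 = -6/11 - 7/j**2)
W(1)*R(18) = (5*1)*(-6/11 - 7/18**2) = 5*(-6/11 - 7*1/324) = 5*(-6/11 - 7/324) = 5*(-2021/3564) = -10105/3564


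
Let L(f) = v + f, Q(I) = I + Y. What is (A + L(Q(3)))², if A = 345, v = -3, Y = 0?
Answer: 119025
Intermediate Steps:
Q(I) = I (Q(I) = I + 0 = I)
L(f) = -3 + f
(A + L(Q(3)))² = (345 + (-3 + 3))² = (345 + 0)² = 345² = 119025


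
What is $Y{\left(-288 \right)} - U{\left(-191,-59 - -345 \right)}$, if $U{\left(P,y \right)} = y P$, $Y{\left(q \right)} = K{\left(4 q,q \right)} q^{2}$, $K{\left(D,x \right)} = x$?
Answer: $-23833246$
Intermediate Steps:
$Y{\left(q \right)} = q^{3}$ ($Y{\left(q \right)} = q q^{2} = q^{3}$)
$U{\left(P,y \right)} = P y$
$Y{\left(-288 \right)} - U{\left(-191,-59 - -345 \right)} = \left(-288\right)^{3} - - 191 \left(-59 - -345\right) = -23887872 - - 191 \left(-59 + 345\right) = -23887872 - \left(-191\right) 286 = -23887872 - -54626 = -23887872 + 54626 = -23833246$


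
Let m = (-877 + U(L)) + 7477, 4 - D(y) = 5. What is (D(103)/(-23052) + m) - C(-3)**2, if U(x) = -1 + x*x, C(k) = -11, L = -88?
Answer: 327845545/23052 ≈ 14222.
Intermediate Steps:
U(x) = -1 + x**2
D(y) = -1 (D(y) = 4 - 1*5 = 4 - 5 = -1)
m = 14343 (m = (-877 + (-1 + (-88)**2)) + 7477 = (-877 + (-1 + 7744)) + 7477 = (-877 + 7743) + 7477 = 6866 + 7477 = 14343)
(D(103)/(-23052) + m) - C(-3)**2 = (-1/(-23052) + 14343) - 1*(-11)**2 = (-1*(-1/23052) + 14343) - 1*121 = (1/23052 + 14343) - 121 = 330634837/23052 - 121 = 327845545/23052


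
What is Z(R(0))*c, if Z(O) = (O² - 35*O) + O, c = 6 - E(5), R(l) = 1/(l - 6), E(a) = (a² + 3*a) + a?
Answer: -2665/12 ≈ -222.08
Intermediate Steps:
E(a) = a² + 4*a
R(l) = 1/(-6 + l)
c = -39 (c = 6 - 5*(4 + 5) = 6 - 5*9 = 6 - 1*45 = 6 - 45 = -39)
Z(O) = O² - 34*O
Z(R(0))*c = ((-34 + 1/(-6 + 0))/(-6 + 0))*(-39) = ((-34 + 1/(-6))/(-6))*(-39) = -(-34 - ⅙)/6*(-39) = -⅙*(-205/6)*(-39) = (205/36)*(-39) = -2665/12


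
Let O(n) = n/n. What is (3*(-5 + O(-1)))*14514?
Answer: -174168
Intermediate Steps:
O(n) = 1
(3*(-5 + O(-1)))*14514 = (3*(-5 + 1))*14514 = (3*(-4))*14514 = -12*14514 = -174168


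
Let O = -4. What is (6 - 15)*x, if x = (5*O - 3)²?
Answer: -4761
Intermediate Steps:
x = 529 (x = (5*(-4) - 3)² = (-20 - 3)² = (-23)² = 529)
(6 - 15)*x = (6 - 15)*529 = -9*529 = -4761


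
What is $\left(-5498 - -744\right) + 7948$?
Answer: $3194$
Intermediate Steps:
$\left(-5498 - -744\right) + 7948 = \left(-5498 + 744\right) + 7948 = -4754 + 7948 = 3194$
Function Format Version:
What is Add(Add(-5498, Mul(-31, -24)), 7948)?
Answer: 3194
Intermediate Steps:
Add(Add(-5498, Mul(-31, -24)), 7948) = Add(Add(-5498, 744), 7948) = Add(-4754, 7948) = 3194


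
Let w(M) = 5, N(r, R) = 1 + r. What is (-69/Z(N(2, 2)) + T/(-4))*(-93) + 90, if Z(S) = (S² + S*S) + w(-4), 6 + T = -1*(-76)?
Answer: 3993/2 ≈ 1996.5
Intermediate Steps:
T = 70 (T = -6 - 1*(-76) = -6 + 76 = 70)
Z(S) = 5 + 2*S² (Z(S) = (S² + S*S) + 5 = (S² + S²) + 5 = 2*S² + 5 = 5 + 2*S²)
(-69/Z(N(2, 2)) + T/(-4))*(-93) + 90 = (-69/(5 + 2*(1 + 2)²) + 70/(-4))*(-93) + 90 = (-69/(5 + 2*3²) + 70*(-¼))*(-93) + 90 = (-69/(5 + 2*9) - 35/2)*(-93) + 90 = (-69/(5 + 18) - 35/2)*(-93) + 90 = (-69/23 - 35/2)*(-93) + 90 = (-69*1/23 - 35/2)*(-93) + 90 = (-3 - 35/2)*(-93) + 90 = -41/2*(-93) + 90 = 3813/2 + 90 = 3993/2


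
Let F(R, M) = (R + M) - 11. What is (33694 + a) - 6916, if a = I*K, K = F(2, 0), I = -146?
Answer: 28092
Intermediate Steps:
F(R, M) = -11 + M + R (F(R, M) = (M + R) - 11 = -11 + M + R)
K = -9 (K = -11 + 0 + 2 = -9)
a = 1314 (a = -146*(-9) = 1314)
(33694 + a) - 6916 = (33694 + 1314) - 6916 = 35008 - 6916 = 28092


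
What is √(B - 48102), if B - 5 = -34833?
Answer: I*√82930 ≈ 287.98*I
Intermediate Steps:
B = -34828 (B = 5 - 34833 = -34828)
√(B - 48102) = √(-34828 - 48102) = √(-82930) = I*√82930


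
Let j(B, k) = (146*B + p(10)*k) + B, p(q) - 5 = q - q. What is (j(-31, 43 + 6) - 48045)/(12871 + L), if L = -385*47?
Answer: 52357/5224 ≈ 10.022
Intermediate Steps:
p(q) = 5 (p(q) = 5 + (q - q) = 5 + 0 = 5)
L = -18095
j(B, k) = 5*k + 147*B (j(B, k) = (146*B + 5*k) + B = (5*k + 146*B) + B = 5*k + 147*B)
(j(-31, 43 + 6) - 48045)/(12871 + L) = ((5*(43 + 6) + 147*(-31)) - 48045)/(12871 - 18095) = ((5*49 - 4557) - 48045)/(-5224) = ((245 - 4557) - 48045)*(-1/5224) = (-4312 - 48045)*(-1/5224) = -52357*(-1/5224) = 52357/5224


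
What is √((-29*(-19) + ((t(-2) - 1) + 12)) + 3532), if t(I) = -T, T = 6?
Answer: 2*√1022 ≈ 63.938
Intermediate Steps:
t(I) = -6 (t(I) = -1*6 = -6)
√((-29*(-19) + ((t(-2) - 1) + 12)) + 3532) = √((-29*(-19) + ((-6 - 1) + 12)) + 3532) = √((551 + (-7 + 12)) + 3532) = √((551 + 5) + 3532) = √(556 + 3532) = √4088 = 2*√1022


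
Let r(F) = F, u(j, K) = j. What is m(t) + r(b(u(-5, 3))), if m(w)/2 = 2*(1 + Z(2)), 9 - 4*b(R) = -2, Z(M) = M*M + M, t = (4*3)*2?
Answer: 123/4 ≈ 30.750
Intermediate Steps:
t = 24 (t = 12*2 = 24)
Z(M) = M + M² (Z(M) = M² + M = M + M²)
b(R) = 11/4 (b(R) = 9/4 - ¼*(-2) = 9/4 + ½ = 11/4)
m(w) = 28 (m(w) = 2*(2*(1 + 2*(1 + 2))) = 2*(2*(1 + 2*3)) = 2*(2*(1 + 6)) = 2*(2*7) = 2*14 = 28)
m(t) + r(b(u(-5, 3))) = 28 + 11/4 = 123/4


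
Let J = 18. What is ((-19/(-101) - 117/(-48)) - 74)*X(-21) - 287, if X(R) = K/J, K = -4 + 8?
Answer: -734135/2424 ≈ -302.86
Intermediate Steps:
K = 4
X(R) = 2/9 (X(R) = 4/18 = 4*(1/18) = 2/9)
((-19/(-101) - 117/(-48)) - 74)*X(-21) - 287 = ((-19/(-101) - 117/(-48)) - 74)*(2/9) - 287 = ((-19*(-1/101) - 117*(-1/48)) - 74)*(2/9) - 287 = ((19/101 + 39/16) - 74)*(2/9) - 287 = (4243/1616 - 74)*(2/9) - 287 = -115341/1616*2/9 - 287 = -38447/2424 - 287 = -734135/2424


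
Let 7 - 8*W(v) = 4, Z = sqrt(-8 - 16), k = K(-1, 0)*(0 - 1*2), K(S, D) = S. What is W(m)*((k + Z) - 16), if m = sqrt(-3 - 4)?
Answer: -21/4 + 3*I*sqrt(6)/4 ≈ -5.25 + 1.8371*I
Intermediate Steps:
k = 2 (k = -(0 - 1*2) = -(0 - 2) = -1*(-2) = 2)
Z = 2*I*sqrt(6) (Z = sqrt(-24) = 2*I*sqrt(6) ≈ 4.899*I)
m = I*sqrt(7) (m = sqrt(-7) = I*sqrt(7) ≈ 2.6458*I)
W(v) = 3/8 (W(v) = 7/8 - 1/8*4 = 7/8 - 1/2 = 3/8)
W(m)*((k + Z) - 16) = 3*((2 + 2*I*sqrt(6)) - 16)/8 = 3*(-14 + 2*I*sqrt(6))/8 = -21/4 + 3*I*sqrt(6)/4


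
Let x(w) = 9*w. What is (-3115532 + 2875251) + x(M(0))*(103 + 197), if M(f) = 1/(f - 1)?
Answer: -242981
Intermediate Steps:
M(f) = 1/(-1 + f)
(-3115532 + 2875251) + x(M(0))*(103 + 197) = (-3115532 + 2875251) + (9/(-1 + 0))*(103 + 197) = -240281 + (9/(-1))*300 = -240281 + (9*(-1))*300 = -240281 - 9*300 = -240281 - 2700 = -242981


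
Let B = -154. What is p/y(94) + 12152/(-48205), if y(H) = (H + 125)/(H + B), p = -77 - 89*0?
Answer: 2366084/113515 ≈ 20.844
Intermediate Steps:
p = -77 (p = -77 + 0 = -77)
y(H) = (125 + H)/(-154 + H) (y(H) = (H + 125)/(H - 154) = (125 + H)/(-154 + H))
p/y(94) + 12152/(-48205) = -77*(-154 + 94)/(125 + 94) + 12152/(-48205) = -77/(219/(-60)) + 12152*(-1/48205) = -77/((-1/60*219)) - 392/1555 = -77/(-73/20) - 392/1555 = -77*(-20/73) - 392/1555 = 1540/73 - 392/1555 = 2366084/113515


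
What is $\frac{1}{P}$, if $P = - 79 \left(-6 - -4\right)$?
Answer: $\frac{1}{158} \approx 0.0063291$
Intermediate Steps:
$P = 158$ ($P = - 79 \left(-6 + 4\right) = \left(-79\right) \left(-2\right) = 158$)
$\frac{1}{P} = \frac{1}{158}$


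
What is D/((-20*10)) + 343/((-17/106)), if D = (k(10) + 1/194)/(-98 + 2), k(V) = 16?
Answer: -9028415041/4221440 ≈ -2138.7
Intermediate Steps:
D = -1035/6208 (D = (16 + 1/194)/(-98 + 2) = (16 + 1/194)/(-96) = (3105/194)*(-1/96) = -1035/6208 ≈ -0.16672)
D/((-20*10)) + 343/((-17/106)) = -1035/(6208*((-20*10))) + 343/((-17/106)) = -1035/6208/(-200) + 343/((-17*1/106)) = -1035/6208*(-1/200) + 343/(-17/106) = 207/248320 + 343*(-106/17) = 207/248320 - 36358/17 = -9028415041/4221440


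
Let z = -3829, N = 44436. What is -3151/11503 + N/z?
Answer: -74744641/6292141 ≈ -11.879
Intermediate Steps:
-3151/11503 + N/z = -3151/11503 + 44436/(-3829) = -3151*1/11503 + 44436*(-1/3829) = -3151/11503 - 6348/547 = -74744641/6292141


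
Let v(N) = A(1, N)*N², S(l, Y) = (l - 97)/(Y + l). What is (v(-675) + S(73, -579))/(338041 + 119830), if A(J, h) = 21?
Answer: 2420735637/115841363 ≈ 20.897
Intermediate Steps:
S(l, Y) = (-97 + l)/(Y + l)
v(N) = 21*N²
(v(-675) + S(73, -579))/(338041 + 119830) = (21*(-675)² + (-97 + 73)/(-579 + 73))/(338041 + 119830) = (21*455625 - 24/(-506))/457871 = (9568125 - 1/506*(-24))*(1/457871) = (9568125 + 12/253)*(1/457871) = (2420735637/253)*(1/457871) = 2420735637/115841363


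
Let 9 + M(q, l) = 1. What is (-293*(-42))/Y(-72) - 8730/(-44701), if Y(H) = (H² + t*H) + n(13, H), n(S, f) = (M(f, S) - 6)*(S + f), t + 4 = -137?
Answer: 345592383/361228781 ≈ 0.95671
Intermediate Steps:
M(q, l) = -8 (M(q, l) = -9 + 1 = -8)
t = -141 (t = -4 - 137 = -141)
n(S, f) = -14*S - 14*f (n(S, f) = (-8 - 6)*(S + f) = -14*(S + f) = -14*S - 14*f)
Y(H) = -182 + H² - 155*H (Y(H) = (H² - 141*H) + (-14*13 - 14*H) = (H² - 141*H) + (-182 - 14*H) = -182 + H² - 155*H)
(-293*(-42))/Y(-72) - 8730/(-44701) = (-293*(-42))/(-182 + (-72)² - 155*(-72)) - 8730/(-44701) = 12306/(-182 + 5184 + 11160) - 8730*(-1/44701) = 12306/16162 + 8730/44701 = 12306*(1/16162) + 8730/44701 = 6153/8081 + 8730/44701 = 345592383/361228781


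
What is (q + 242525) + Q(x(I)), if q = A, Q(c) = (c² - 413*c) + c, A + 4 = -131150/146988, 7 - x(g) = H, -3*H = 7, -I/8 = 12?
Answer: 17547566015/73494 ≈ 2.3876e+5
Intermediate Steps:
I = -96 (I = -8*12 = -96)
H = -7/3 (H = -⅓*7 = -7/3 ≈ -2.3333)
x(g) = 28/3 (x(g) = 7 - 1*(-7/3) = 7 + 7/3 = 28/3)
A = -359551/73494 (A = -4 - 131150/146988 = -4 - 131150*1/146988 = -4 - 65575/73494 = -359551/73494 ≈ -4.8923)
Q(c) = c² - 412*c
q = -359551/73494 ≈ -4.8923
(q + 242525) + Q(x(I)) = (-359551/73494 + 242525) + 28*(-412 + 28/3)/3 = 17823772799/73494 + (28/3)*(-1208/3) = 17823772799/73494 - 33824/9 = 17547566015/73494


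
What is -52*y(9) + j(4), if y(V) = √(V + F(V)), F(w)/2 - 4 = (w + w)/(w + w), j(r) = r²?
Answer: 16 - 52*√19 ≈ -210.66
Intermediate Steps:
F(w) = 10 (F(w) = 8 + 2*((w + w)/(w + w)) = 8 + 2*((2*w)/((2*w))) = 8 + 2*((2*w)*(1/(2*w))) = 8 + 2*1 = 8 + 2 = 10)
y(V) = √(10 + V) (y(V) = √(V + 10) = √(10 + V))
-52*y(9) + j(4) = -52*√(10 + 9) + 4² = -52*√19 + 16 = 16 - 52*√19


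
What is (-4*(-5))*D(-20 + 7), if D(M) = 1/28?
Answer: 5/7 ≈ 0.71429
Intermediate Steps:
D(M) = 1/28
(-4*(-5))*D(-20 + 7) = -4*(-5)*(1/28) = 20*(1/28) = 5/7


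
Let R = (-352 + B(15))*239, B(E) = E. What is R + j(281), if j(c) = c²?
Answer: -1582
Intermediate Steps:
R = -80543 (R = (-352 + 15)*239 = -337*239 = -80543)
R + j(281) = -80543 + 281² = -80543 + 78961 = -1582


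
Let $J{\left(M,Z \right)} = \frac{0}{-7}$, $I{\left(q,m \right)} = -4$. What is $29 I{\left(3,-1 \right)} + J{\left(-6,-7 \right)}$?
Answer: $-116$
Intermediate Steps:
$J{\left(M,Z \right)} = 0$ ($J{\left(M,Z \right)} = 0 \left(- \frac{1}{7}\right) = 0$)
$29 I{\left(3,-1 \right)} + J{\left(-6,-7 \right)} = 29 \left(-4\right) + 0 = -116 + 0 = -116$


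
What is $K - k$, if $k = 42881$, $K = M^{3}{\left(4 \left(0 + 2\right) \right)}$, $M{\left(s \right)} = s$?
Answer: $-42369$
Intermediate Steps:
$K = 512$ ($K = \left(4 \left(0 + 2\right)\right)^{3} = \left(4 \cdot 2\right)^{3} = 8^{3} = 512$)
$K - k = 512 - 42881 = -42369$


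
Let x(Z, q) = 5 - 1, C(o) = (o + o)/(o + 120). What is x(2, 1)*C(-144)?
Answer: 48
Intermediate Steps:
C(o) = 2*o/(120 + o) (C(o) = (2*o)/(120 + o) = 2*o/(120 + o))
x(Z, q) = 4
x(2, 1)*C(-144) = 4*(2*(-144)/(120 - 144)) = 4*(2*(-144)/(-24)) = 4*(2*(-144)*(-1/24)) = 4*12 = 48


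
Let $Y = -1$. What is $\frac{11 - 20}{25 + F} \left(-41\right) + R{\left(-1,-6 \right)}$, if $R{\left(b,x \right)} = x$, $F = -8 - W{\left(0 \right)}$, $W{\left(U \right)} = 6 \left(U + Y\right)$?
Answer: $\frac{231}{23} \approx 10.043$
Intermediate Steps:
$W{\left(U \right)} = -6 + 6 U$ ($W{\left(U \right)} = 6 \left(U - 1\right) = 6 \left(-1 + U\right) = -6 + 6 U$)
$F = -2$ ($F = -8 - \left(-6 + 6 \cdot 0\right) = -8 - \left(-6 + 0\right) = -8 - -6 = -8 + 6 = -2$)
$\frac{11 - 20}{25 + F} \left(-41\right) + R{\left(-1,-6 \right)} = \frac{11 - 20}{25 - 2} \left(-41\right) - 6 = - \frac{9}{23} \left(-41\right) - 6 = \left(-9\right) \frac{1}{23} \left(-41\right) - 6 = \left(- \frac{9}{23}\right) \left(-41\right) - 6 = \frac{369}{23} - 6 = \frac{231}{23}$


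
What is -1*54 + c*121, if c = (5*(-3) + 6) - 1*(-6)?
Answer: -417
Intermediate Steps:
c = -3 (c = (-15 + 6) + 6 = -9 + 6 = -3)
-1*54 + c*121 = -1*54 - 3*121 = -54 - 363 = -417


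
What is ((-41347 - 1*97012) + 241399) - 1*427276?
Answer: -324236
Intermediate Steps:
((-41347 - 1*97012) + 241399) - 1*427276 = ((-41347 - 97012) + 241399) - 427276 = (-138359 + 241399) - 427276 = 103040 - 427276 = -324236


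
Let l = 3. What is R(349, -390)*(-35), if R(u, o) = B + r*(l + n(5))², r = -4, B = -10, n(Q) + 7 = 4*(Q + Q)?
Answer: 181790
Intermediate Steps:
n(Q) = -7 + 8*Q (n(Q) = -7 + 4*(Q + Q) = -7 + 4*(2*Q) = -7 + 8*Q)
R(u, o) = -5194 (R(u, o) = -10 - 4*(3 + (-7 + 8*5))² = -10 - 4*(3 + (-7 + 40))² = -10 - 4*(3 + 33)² = -10 - 4*36² = -10 - 4*1296 = -10 - 5184 = -5194)
R(349, -390)*(-35) = -5194*(-35) = 181790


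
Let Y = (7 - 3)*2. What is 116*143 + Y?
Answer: 16596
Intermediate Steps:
Y = 8 (Y = 4*2 = 8)
116*143 + Y = 116*143 + 8 = 16588 + 8 = 16596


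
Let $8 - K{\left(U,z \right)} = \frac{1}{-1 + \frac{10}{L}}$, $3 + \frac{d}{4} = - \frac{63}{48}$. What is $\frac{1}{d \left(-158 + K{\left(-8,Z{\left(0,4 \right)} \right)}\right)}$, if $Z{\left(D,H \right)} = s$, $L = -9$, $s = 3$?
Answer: $\frac{76}{196029} \approx 0.0003877$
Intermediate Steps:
$Z{\left(D,H \right)} = 3$
$d = - \frac{69}{4}$ ($d = -12 + 4 \left(- \frac{63}{48}\right) = -12 + 4 \left(\left(-63\right) \frac{1}{48}\right) = -12 + 4 \left(- \frac{21}{16}\right) = -12 - \frac{21}{4} = - \frac{69}{4} \approx -17.25$)
$K{\left(U,z \right)} = \frac{161}{19}$ ($K{\left(U,z \right)} = 8 - \frac{1}{-1 + \frac{10}{-9}} = 8 - \frac{1}{-1 + 10 \left(- \frac{1}{9}\right)} = 8 - \frac{1}{-1 - \frac{10}{9}} = 8 - \frac{1}{- \frac{19}{9}} = 8 - - \frac{9}{19} = 8 + \frac{9}{19} = \frac{161}{19}$)
$\frac{1}{d \left(-158 + K{\left(-8,Z{\left(0,4 \right)} \right)}\right)} = \frac{1}{\left(- \frac{69}{4}\right) \left(-158 + \frac{161}{19}\right)} = \frac{1}{\left(- \frac{69}{4}\right) \left(- \frac{2841}{19}\right)} = \frac{1}{\frac{196029}{76}} = \frac{76}{196029}$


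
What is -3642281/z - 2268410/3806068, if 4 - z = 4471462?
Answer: 464958639916/2127334150893 ≈ 0.21856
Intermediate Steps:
z = -4471458 (z = 4 - 1*4471462 = 4 - 4471462 = -4471458)
-3642281/z - 2268410/3806068 = -3642281/(-4471458) - 2268410/3806068 = -3642281*(-1/4471458) - 2268410*1/3806068 = 3642281/4471458 - 1134205/1903034 = 464958639916/2127334150893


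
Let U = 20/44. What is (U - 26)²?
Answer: 78961/121 ≈ 652.57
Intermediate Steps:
U = 5/11 (U = 20*(1/44) = 5/11 ≈ 0.45455)
(U - 26)² = (5/11 - 26)² = (-281/11)² = 78961/121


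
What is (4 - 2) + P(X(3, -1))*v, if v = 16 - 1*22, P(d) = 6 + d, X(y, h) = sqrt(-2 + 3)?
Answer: -40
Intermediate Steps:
X(y, h) = 1 (X(y, h) = sqrt(1) = 1)
v = -6 (v = 16 - 22 = -6)
(4 - 2) + P(X(3, -1))*v = (4 - 2) + (6 + 1)*(-6) = 2 + 7*(-6) = 2 - 42 = -40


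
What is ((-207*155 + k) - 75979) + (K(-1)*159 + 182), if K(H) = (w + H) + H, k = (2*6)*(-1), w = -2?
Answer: -108530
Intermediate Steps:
k = -12 (k = 12*(-1) = -12)
K(H) = -2 + 2*H (K(H) = (-2 + H) + H = -2 + 2*H)
((-207*155 + k) - 75979) + (K(-1)*159 + 182) = ((-207*155 - 12) - 75979) + ((-2 + 2*(-1))*159 + 182) = ((-32085 - 12) - 75979) + ((-2 - 2)*159 + 182) = (-32097 - 75979) + (-4*159 + 182) = -108076 + (-636 + 182) = -108076 - 454 = -108530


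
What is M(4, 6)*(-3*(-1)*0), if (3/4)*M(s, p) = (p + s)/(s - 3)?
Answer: 0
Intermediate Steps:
M(s, p) = 4*(p + s)/(3*(-3 + s)) (M(s, p) = 4*((p + s)/(s - 3))/3 = 4*((p + s)/(-3 + s))/3 = 4*(p + s)/(3*(-3 + s)))
M(4, 6)*(-3*(-1)*0) = (4*(6 + 4)/(3*(-3 + 4)))*(-3*(-1)*0) = ((4/3)*10/1)*(3*0) = ((4/3)*1*10)*0 = (40/3)*0 = 0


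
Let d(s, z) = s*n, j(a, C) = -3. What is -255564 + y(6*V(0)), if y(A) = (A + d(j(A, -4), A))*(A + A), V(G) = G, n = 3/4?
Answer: -255564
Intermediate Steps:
n = 3/4 (n = 3*(1/4) = 3/4 ≈ 0.75000)
d(s, z) = 3*s/4 (d(s, z) = s*(3/4) = 3*s/4)
y(A) = 2*A*(-9/4 + A) (y(A) = (A + (3/4)*(-3))*(A + A) = (A - 9/4)*(2*A) = (-9/4 + A)*(2*A) = 2*A*(-9/4 + A))
-255564 + y(6*V(0)) = -255564 + (6*0)*(-9 + 4*(6*0))/2 = -255564 + (1/2)*0*(-9 + 4*0) = -255564 + (1/2)*0*(-9 + 0) = -255564 + (1/2)*0*(-9) = -255564 + 0 = -255564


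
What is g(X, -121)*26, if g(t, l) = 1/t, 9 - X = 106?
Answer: -26/97 ≈ -0.26804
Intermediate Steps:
X = -97 (X = 9 - 1*106 = 9 - 106 = -97)
g(X, -121)*26 = 26/(-97) = -1/97*26 = -26/97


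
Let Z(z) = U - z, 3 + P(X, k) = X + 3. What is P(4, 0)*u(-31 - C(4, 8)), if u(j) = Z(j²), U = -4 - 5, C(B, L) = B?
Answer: -4936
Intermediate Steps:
P(X, k) = X (P(X, k) = -3 + (X + 3) = -3 + (3 + X) = X)
U = -9
Z(z) = -9 - z
u(j) = -9 - j²
P(4, 0)*u(-31 - C(4, 8)) = 4*(-9 - (-31 - 1*4)²) = 4*(-9 - (-31 - 4)²) = 4*(-9 - 1*(-35)²) = 4*(-9 - 1*1225) = 4*(-9 - 1225) = 4*(-1234) = -4936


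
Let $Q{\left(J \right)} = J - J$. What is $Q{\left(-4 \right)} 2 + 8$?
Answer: $8$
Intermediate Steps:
$Q{\left(J \right)} = 0$
$Q{\left(-4 \right)} 2 + 8 = 0 \cdot 2 + 8 = 0 + 8 = 8$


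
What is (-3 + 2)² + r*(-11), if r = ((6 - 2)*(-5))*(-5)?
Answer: -1099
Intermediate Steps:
r = 100 (r = (4*(-5))*(-5) = -20*(-5) = 100)
(-3 + 2)² + r*(-11) = (-3 + 2)² + 100*(-11) = (-1)² - 1100 = 1 - 1100 = -1099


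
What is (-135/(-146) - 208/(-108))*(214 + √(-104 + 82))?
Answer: 1202359/1971 + 11237*I*√22/3942 ≈ 610.02 + 13.37*I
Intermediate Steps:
(-135/(-146) - 208/(-108))*(214 + √(-104 + 82)) = (-135*(-1/146) - 208*(-1/108))*(214 + √(-22)) = (135/146 + 52/27)*(214 + I*√22) = 11237*(214 + I*√22)/3942 = 1202359/1971 + 11237*I*√22/3942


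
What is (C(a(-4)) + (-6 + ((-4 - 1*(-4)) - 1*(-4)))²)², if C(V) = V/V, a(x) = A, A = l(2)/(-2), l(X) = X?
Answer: 25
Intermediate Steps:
A = -1 (A = 2/(-2) = 2*(-½) = -1)
a(x) = -1
C(V) = 1
(C(a(-4)) + (-6 + ((-4 - 1*(-4)) - 1*(-4)))²)² = (1 + (-6 + ((-4 - 1*(-4)) - 1*(-4)))²)² = (1 + (-6 + ((-4 + 4) + 4))²)² = (1 + (-6 + (0 + 4))²)² = (1 + (-6 + 4)²)² = (1 + (-2)²)² = (1 + 4)² = 5² = 25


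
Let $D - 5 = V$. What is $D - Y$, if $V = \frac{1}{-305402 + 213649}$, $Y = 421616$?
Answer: $- \frac{38684074084}{91753} \approx -4.2161 \cdot 10^{5}$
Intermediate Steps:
$V = - \frac{1}{91753}$ ($V = \frac{1}{-91753} = - \frac{1}{91753} \approx -1.0899 \cdot 10^{-5}$)
$D = \frac{458764}{91753}$ ($D = 5 - \frac{1}{91753} = \frac{458764}{91753} \approx 5.0$)
$D - Y = \frac{458764}{91753} - 421616 = - \frac{38684074084}{91753}$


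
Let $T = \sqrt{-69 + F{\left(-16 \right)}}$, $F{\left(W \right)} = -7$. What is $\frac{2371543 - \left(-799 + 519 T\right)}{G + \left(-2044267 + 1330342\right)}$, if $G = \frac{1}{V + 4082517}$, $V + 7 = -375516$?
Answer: $- \frac{1256322508564}{378073670207} + \frac{3847859772 i \sqrt{19}}{2646515691449} \approx -3.323 + 0.0063376 i$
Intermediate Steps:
$V = -375523$ ($V = -7 - 375516 = -375523$)
$T = 2 i \sqrt{19}$ ($T = \sqrt{-69 - 7} = \sqrt{-76} = 2 i \sqrt{19} \approx 8.7178 i$)
$G = \frac{1}{3706994}$ ($G = \frac{1}{-375523 + 4082517} = \frac{1}{3706994} \approx 2.6976 \cdot 10^{-7}$)
$\frac{2371543 - \left(-799 + 519 T\right)}{G + \left(-2044267 + 1330342\right)} = \frac{2371543 + \left(799 - 519 \cdot 2 i \sqrt{19}\right)}{\frac{1}{3706994} + \left(-2044267 + 1330342\right)} = \frac{2371543 + \left(799 - 1038 i \sqrt{19}\right)}{\frac{1}{3706994} - 713925} = \frac{2372342 - 1038 i \sqrt{19}}{- \frac{2646515691449}{3706994}} = \left(2372342 - 1038 i \sqrt{19}\right) \left(- \frac{3706994}{2646515691449}\right) = - \frac{1256322508564}{378073670207} + \frac{3847859772 i \sqrt{19}}{2646515691449}$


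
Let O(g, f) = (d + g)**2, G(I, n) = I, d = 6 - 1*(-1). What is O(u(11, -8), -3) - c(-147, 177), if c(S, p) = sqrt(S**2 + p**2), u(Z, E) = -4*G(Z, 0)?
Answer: 1369 - 3*sqrt(5882) ≈ 1138.9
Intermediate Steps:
d = 7 (d = 6 + 1 = 7)
u(Z, E) = -4*Z
O(g, f) = (7 + g)**2
O(u(11, -8), -3) - c(-147, 177) = (7 - 4*11)**2 - sqrt((-147)**2 + 177**2) = (7 - 44)**2 - sqrt(21609 + 31329) = (-37)**2 - sqrt(52938) = 1369 - 3*sqrt(5882)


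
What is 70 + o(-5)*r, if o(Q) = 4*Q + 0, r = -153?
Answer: 3130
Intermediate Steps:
o(Q) = 4*Q
70 + o(-5)*r = 70 + (4*(-5))*(-153) = 70 - 20*(-153) = 70 + 3060 = 3130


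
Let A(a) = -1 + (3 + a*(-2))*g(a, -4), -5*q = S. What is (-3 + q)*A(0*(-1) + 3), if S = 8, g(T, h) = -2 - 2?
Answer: -253/5 ≈ -50.600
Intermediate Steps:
g(T, h) = -4
q = -8/5 (q = -1/5*8 = -8/5 ≈ -1.6000)
A(a) = -13 + 8*a (A(a) = -1 + (3 + a*(-2))*(-4) = -1 + (3 - 2*a)*(-4) = -1 + (-12 + 8*a) = -13 + 8*a)
(-3 + q)*A(0*(-1) + 3) = (-3 - 8/5)*(-13 + 8*(0*(-1) + 3)) = -23*(-13 + 8*(0 + 3))/5 = -23*(-13 + 8*3)/5 = -23*(-13 + 24)/5 = -23/5*11 = -253/5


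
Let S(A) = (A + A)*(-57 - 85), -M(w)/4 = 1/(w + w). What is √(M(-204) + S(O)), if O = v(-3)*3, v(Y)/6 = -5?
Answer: √265926342/102 ≈ 159.88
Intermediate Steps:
v(Y) = -30 (v(Y) = 6*(-5) = -30)
M(w) = -2/w (M(w) = -4/(w + w) = -4*1/(2*w) = -2/w)
O = -90 (O = -30*3 = -90)
S(A) = -284*A (S(A) = (2*A)*(-142) = -284*A)
√(M(-204) + S(O)) = √(-2/(-204) - 284*(-90)) = √(-2*(-1/204) + 25560) = √(1/102 + 25560) = √(2607121/102) = √265926342/102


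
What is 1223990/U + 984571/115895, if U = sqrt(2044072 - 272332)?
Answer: 984571/115895 + 122399*sqrt(49215)/29529 ≈ 928.05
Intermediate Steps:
U = 6*sqrt(49215) (U = sqrt(1771740) = 6*sqrt(49215) ≈ 1331.1)
1223990/U + 984571/115895 = 1223990/((6*sqrt(49215))) + 984571/115895 = 1223990*(sqrt(49215)/295290) + 984571*(1/115895) = 122399*sqrt(49215)/29529 + 984571/115895 = 984571/115895 + 122399*sqrt(49215)/29529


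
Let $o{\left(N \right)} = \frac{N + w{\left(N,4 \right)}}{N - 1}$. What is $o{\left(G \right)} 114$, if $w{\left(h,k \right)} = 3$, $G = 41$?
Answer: $\frac{627}{5} \approx 125.4$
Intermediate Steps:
$o{\left(N \right)} = \frac{3 + N}{-1 + N}$ ($o{\left(N \right)} = \frac{N + 3}{N - 1} = \frac{3 + N}{-1 + N}$)
$o{\left(G \right)} 114 = \frac{3 + 41}{-1 + 41} \cdot 114 = \frac{1}{40} \cdot 44 \cdot 114 = \frac{11}{10} \cdot 114 = \frac{627}{5}$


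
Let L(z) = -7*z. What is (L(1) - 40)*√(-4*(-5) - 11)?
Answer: -141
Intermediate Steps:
(L(1) - 40)*√(-4*(-5) - 11) = (-7*1 - 40)*√(-4*(-5) - 11) = (-7 - 40)*√(20 - 11) = -47*√9 = -47*3 = -141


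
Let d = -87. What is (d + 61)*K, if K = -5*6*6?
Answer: 4680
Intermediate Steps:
K = -180 (K = -30*6 = -180)
(d + 61)*K = (-87 + 61)*(-180) = -26*(-180) = 4680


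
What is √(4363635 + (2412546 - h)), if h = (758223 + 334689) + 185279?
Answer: √5497990 ≈ 2344.8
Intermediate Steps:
h = 1278191 (h = 1092912 + 185279 = 1278191)
√(4363635 + (2412546 - h)) = √(4363635 + (2412546 - 1*1278191)) = √(4363635 + (2412546 - 1278191)) = √(4363635 + 1134355) = √5497990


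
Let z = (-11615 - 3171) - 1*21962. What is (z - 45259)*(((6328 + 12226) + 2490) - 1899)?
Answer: -1570024015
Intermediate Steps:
z = -36748 (z = -14786 - 21962 = -36748)
(z - 45259)*(((6328 + 12226) + 2490) - 1899) = (-36748 - 45259)*(((6328 + 12226) + 2490) - 1899) = -82007*((18554 + 2490) - 1899) = -82007*(21044 - 1899) = -82007*19145 = -1570024015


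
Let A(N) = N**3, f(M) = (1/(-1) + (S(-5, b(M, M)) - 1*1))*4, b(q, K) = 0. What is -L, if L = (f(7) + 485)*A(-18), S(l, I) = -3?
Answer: 2711880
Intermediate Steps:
f(M) = -20 (f(M) = (1/(-1) + (-3 - 1*1))*4 = (-1 + (-3 - 1))*4 = (-1 - 4)*4 = -5*4 = -20)
L = -2711880 (L = (-20 + 485)*(-18)**3 = 465*(-5832) = -2711880)
-L = -1*(-2711880) = 2711880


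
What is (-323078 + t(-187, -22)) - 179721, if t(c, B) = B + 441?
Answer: -502380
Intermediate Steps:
t(c, B) = 441 + B
(-323078 + t(-187, -22)) - 179721 = (-323078 + (441 - 22)) - 179721 = (-323078 + 419) - 179721 = -322659 - 179721 = -502380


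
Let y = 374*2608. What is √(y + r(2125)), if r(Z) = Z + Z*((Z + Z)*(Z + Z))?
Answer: √38383790017 ≈ 1.9592e+5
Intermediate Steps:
y = 975392
r(Z) = Z + 4*Z³ (r(Z) = Z + Z*((2*Z)*(2*Z)) = Z + Z*(4*Z²) = Z + 4*Z³)
√(y + r(2125)) = √(975392 + (2125 + 4*2125³)) = √(975392 + (2125 + 4*9595703125)) = √(975392 + (2125 + 38382812500)) = √(975392 + 38382814625) = √38383790017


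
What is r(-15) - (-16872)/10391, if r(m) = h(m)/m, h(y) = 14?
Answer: 107606/155865 ≈ 0.69038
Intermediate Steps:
r(m) = 14/m
r(-15) - (-16872)/10391 = 14/(-15) - (-16872)/10391 = 14*(-1/15) - (-16872)/10391 = -14/15 - 1*(-16872/10391) = -14/15 + 16872/10391 = 107606/155865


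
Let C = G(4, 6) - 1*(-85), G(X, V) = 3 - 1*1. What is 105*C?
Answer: 9135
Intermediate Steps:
G(X, V) = 2 (G(X, V) = 3 - 1 = 2)
C = 87 (C = 2 - 1*(-85) = 2 + 85 = 87)
105*C = 105*87 = 9135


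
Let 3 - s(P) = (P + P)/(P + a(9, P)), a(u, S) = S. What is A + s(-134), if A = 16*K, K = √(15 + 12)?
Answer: 2 + 48*√3 ≈ 85.138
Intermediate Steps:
K = 3*√3 (K = √27 = 3*√3 ≈ 5.1962)
s(P) = 2 (s(P) = 3 - (P + P)/(P + P) = 3 - 2*P/(2*P) = 3 - 2*P*1/(2*P) = 3 - 1*1 = 3 - 1 = 2)
A = 48*√3 (A = 16*(3*√3) = 48*√3 ≈ 83.138)
A + s(-134) = 48*√3 + 2 = 2 + 48*√3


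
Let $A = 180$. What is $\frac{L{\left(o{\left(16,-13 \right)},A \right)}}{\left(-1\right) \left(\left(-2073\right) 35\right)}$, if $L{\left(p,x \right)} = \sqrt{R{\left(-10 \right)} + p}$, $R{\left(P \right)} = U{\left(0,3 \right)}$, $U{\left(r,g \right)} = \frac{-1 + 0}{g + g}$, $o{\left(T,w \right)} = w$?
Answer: $\frac{i \sqrt{474}}{435330} \approx 5.0012 \cdot 10^{-5} i$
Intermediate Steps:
$U{\left(r,g \right)} = - \frac{1}{2 g}$
$R{\left(P \right)} = - \frac{1}{6}$ ($R{\left(P \right)} = - \frac{1}{2 \cdot 3} = \left(- \frac{1}{2}\right) \frac{1}{3} = - \frac{1}{6}$)
$L{\left(p,x \right)} = \sqrt{- \frac{1}{6} + p}$
$\frac{L{\left(o{\left(16,-13 \right)},A \right)}}{\left(-1\right) \left(\left(-2073\right) 35\right)} = \frac{\frac{1}{6} \sqrt{-6 + 36 \left(-13\right)}}{\left(-1\right) \left(\left(-2073\right) 35\right)} = \frac{\frac{1}{6} \sqrt{-6 - 468}}{\left(-1\right) \left(-72555\right)} = \frac{\frac{1}{6} \sqrt{-474}}{72555} = \frac{i \sqrt{474}}{6} \cdot \frac{1}{72555} = \frac{i \sqrt{474}}{435330}$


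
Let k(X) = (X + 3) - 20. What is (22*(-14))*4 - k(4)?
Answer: -1219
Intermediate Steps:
k(X) = -17 + X (k(X) = (3 + X) - 20 = -17 + X)
(22*(-14))*4 - k(4) = (22*(-14))*4 - (-17 + 4) = -308*4 - 1*(-13) = -1232 + 13 = -1219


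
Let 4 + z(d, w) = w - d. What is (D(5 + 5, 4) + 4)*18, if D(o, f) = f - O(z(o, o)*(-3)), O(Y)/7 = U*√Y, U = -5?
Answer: 144 + 1260*√3 ≈ 2326.4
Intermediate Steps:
z(d, w) = -4 + w - d (z(d, w) = -4 + (w - d) = -4 + w - d)
O(Y) = -35*√Y (O(Y) = 7*(-5*√Y) = -35*√Y)
D(o, f) = f + 70*√3 (D(o, f) = f - (-35)*√((-4 + o - o)*(-3)) = f - (-35)*√(-4*(-3)) = f - (-35)*√12 = f - (-35)*2*√3 = f - (-70)*√3 = f + 70*√3)
(D(5 + 5, 4) + 4)*18 = ((4 + 70*√3) + 4)*18 = (8 + 70*√3)*18 = 144 + 1260*√3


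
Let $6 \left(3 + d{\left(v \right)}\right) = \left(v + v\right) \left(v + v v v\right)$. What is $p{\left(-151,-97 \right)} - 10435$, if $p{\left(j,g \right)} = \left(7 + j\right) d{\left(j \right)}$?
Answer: $-24955613299$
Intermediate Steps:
$d{\left(v \right)} = -3 + \frac{v \left(v + v^{3}\right)}{3}$ ($d{\left(v \right)} = -3 + \frac{\left(v + v\right) \left(v + v v v\right)}{6} = -3 + \frac{2 v \left(v + v v^{2}\right)}{6} = -3 + \frac{2 v \left(v + v^{3}\right)}{6} = -3 + \frac{v \left(v + v^{3}\right)}{3}$)
$p{\left(j,g \right)} = \left(7 + j\right) \left(-3 + \frac{j^{2}}{3} + \frac{j^{4}}{3}\right)$
$p{\left(-151,-97 \right)} - 10435 = \frac{\left(7 - 151\right) \left(-9 + \left(-151\right)^{2} + \left(-151\right)^{4}\right)}{3} - 10435 = \frac{1}{3} \left(-144\right) \left(-9 + 22801 + 519885601\right) - 10435 = \frac{1}{3} \left(-144\right) 519908393 - 10435 = -24955602864 - 10435 = -24955613299$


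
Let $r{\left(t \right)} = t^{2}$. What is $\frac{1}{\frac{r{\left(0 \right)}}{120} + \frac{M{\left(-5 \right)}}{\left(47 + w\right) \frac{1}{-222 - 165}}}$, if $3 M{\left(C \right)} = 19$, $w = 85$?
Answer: $- \frac{44}{817} \approx -0.053856$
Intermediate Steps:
$M{\left(C \right)} = \frac{19}{3}$ ($M{\left(C \right)} = \frac{1}{3} \cdot 19 = \frac{19}{3}$)
$\frac{1}{\frac{r{\left(0 \right)}}{120} + \frac{M{\left(-5 \right)}}{\left(47 + w\right) \frac{1}{-222 - 165}}} = \frac{1}{\frac{0^{2}}{120} + \frac{19}{3 \frac{47 + 85}{-222 - 165}}} = \frac{1}{0 \cdot \frac{1}{120} + \frac{19}{3 \frac{132}{-387}}} = \frac{1}{0 + \frac{19}{3 \cdot 132 \left(- \frac{1}{387}\right)}} = \frac{1}{0 + \frac{19}{3 \left(- \frac{44}{129}\right)}} = \frac{1}{0 + \frac{19}{3} \left(- \frac{129}{44}\right)} = \frac{1}{0 - \frac{817}{44}} = \frac{1}{- \frac{817}{44}} = - \frac{44}{817}$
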